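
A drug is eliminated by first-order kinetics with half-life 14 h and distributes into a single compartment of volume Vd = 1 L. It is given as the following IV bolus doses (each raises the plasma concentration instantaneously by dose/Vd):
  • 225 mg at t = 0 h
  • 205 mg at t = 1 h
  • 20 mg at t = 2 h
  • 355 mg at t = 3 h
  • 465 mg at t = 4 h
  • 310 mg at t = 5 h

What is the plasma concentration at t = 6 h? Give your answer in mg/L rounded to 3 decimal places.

1365.814 mg/L

k = ln 2 / 14 = 0.04951 per h
Dose 1 (225 mg at t=0 h): 225·exp(−0.04951·6) = 167.174 mg/L
Dose 2 (205 mg at t=1 h): 205·exp(−0.04951·5) = 160.045 mg/L
Dose 3 (20 mg at t=2 h): 20·exp(−0.04951·4) = 16.407 mg/L
Dose 4 (355 mg at t=3 h): 355·exp(−0.04951·3) = 306.000 mg/L
Dose 5 (465 mg at t=4 h): 465·exp(−0.04951·2) = 421.162 mg/L
Dose 6 (310 mg at t=5 h): 310·exp(−0.04951·1) = 295.025 mg/L
C(6) = 167.174 + 160.045 + 16.407 + 306.000 + 421.162 + 295.025 = 1365.814 mg/L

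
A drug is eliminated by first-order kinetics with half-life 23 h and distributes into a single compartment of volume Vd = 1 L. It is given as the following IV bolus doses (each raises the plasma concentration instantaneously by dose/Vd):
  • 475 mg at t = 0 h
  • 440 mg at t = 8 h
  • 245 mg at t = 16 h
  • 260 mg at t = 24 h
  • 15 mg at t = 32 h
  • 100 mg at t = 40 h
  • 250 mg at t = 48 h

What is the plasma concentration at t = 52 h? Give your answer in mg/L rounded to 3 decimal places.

710.020 mg/L

k = ln 2 / 23 = 0.03014 per h
Dose 1 (475 mg at t=0 h): 475·exp(−0.03014·52) = 99.107 mg/L
Dose 2 (440 mg at t=8 h): 440·exp(−0.03014·44) = 116.834 mg/L
Dose 3 (245 mg at t=16 h): 245·exp(−0.03014·36) = 82.792 mg/L
Dose 4 (260 mg at t=24 h): 260·exp(−0.03014·28) = 111.816 mg/L
Dose 5 (15 mg at t=32 h): 15·exp(−0.03014·20) = 8.210 mg/L
Dose 6 (100 mg at t=40 h): 100·exp(−0.03014·12) = 69.653 mg/L
Dose 7 (250 mg at t=48 h): 250·exp(−0.03014·4) = 221.609 mg/L
C(52) = 99.107 + 116.834 + 82.792 + 111.816 + 8.210 + 69.653 + 221.609 = 710.020 mg/L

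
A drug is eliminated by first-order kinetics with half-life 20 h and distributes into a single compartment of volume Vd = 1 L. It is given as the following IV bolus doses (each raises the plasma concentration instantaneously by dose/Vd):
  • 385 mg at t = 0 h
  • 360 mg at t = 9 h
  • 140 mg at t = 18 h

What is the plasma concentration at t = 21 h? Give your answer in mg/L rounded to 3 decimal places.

549.629 mg/L

k = ln 2 / 20 = 0.03466 per h
Dose 1 (385 mg at t=0 h): 385·exp(−0.03466·21) = 185.943 mg/L
Dose 2 (360 mg at t=9 h): 360·exp(−0.03466·12) = 237.511 mg/L
Dose 3 (140 mg at t=18 h): 140·exp(−0.03466·3) = 126.175 mg/L
C(21) = 185.943 + 237.511 + 126.175 = 549.629 mg/L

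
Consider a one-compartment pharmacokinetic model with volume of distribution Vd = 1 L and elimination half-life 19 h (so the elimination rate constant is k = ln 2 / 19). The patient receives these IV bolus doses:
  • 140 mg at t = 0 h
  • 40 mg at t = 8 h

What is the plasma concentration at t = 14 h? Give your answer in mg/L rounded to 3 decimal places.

k = ln 2 / 19 = 0.03648 per h
Dose 1 (140 mg at t=0 h): 140·exp(−0.03648·14) = 84.007 mg/L
Dose 2 (40 mg at t=8 h): 40·exp(−0.03648·6) = 32.136 mg/L
C(14) = 84.007 + 32.136 = 116.144 mg/L

116.144 mg/L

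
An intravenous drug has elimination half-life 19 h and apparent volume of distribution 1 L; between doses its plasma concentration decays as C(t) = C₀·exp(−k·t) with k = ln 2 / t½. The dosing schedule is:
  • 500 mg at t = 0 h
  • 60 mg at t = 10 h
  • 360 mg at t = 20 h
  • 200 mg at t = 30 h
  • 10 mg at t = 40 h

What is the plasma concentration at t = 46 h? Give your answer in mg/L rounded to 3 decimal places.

368.529 mg/L

k = ln 2 / 19 = 0.03648 per h
Dose 1 (500 mg at t=0 h): 500·exp(−0.03648·46) = 93.360 mg/L
Dose 2 (60 mg at t=10 h): 60·exp(−0.03648·36) = 16.135 mg/L
Dose 3 (360 mg at t=20 h): 360·exp(−0.03648·26) = 139.433 mg/L
Dose 4 (200 mg at t=30 h): 200·exp(−0.03648·16) = 111.566 mg/L
Dose 5 (10 mg at t=40 h): 10·exp(−0.03648·6) = 8.034 mg/L
C(46) = 93.360 + 16.135 + 139.433 + 111.566 + 8.034 = 368.529 mg/L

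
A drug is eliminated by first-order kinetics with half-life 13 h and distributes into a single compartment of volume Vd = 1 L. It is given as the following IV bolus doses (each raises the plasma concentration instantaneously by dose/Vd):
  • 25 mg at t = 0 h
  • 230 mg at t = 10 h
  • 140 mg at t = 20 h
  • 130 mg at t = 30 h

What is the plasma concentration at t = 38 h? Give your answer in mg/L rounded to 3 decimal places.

193.457 mg/L

k = ln 2 / 13 = 0.05332 per h
Dose 1 (25 mg at t=0 h): 25·exp(−0.05332·38) = 3.296 mg/L
Dose 2 (230 mg at t=10 h): 230·exp(−0.05332·28) = 51.684 mg/L
Dose 3 (140 mg at t=20 h): 140·exp(−0.05332·18) = 53.619 mg/L
Dose 4 (130 mg at t=30 h): 130·exp(−0.05332·8) = 84.858 mg/L
C(38) = 3.296 + 51.684 + 53.619 + 84.858 = 193.457 mg/L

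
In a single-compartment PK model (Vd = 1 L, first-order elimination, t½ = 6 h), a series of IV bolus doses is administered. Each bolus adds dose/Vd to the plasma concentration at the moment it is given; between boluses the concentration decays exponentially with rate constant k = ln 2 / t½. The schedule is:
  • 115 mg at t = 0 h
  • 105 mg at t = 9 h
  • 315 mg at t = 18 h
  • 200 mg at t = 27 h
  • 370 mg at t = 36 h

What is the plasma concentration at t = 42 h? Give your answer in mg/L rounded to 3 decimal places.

243.261 mg/L

k = ln 2 / 6 = 0.11552 per h
Dose 1 (115 mg at t=0 h): 115·exp(−0.11552·42) = 0.898 mg/L
Dose 2 (105 mg at t=9 h): 105·exp(−0.11552·33) = 2.320 mg/L
Dose 3 (315 mg at t=18 h): 315·exp(−0.11552·24) = 19.688 mg/L
Dose 4 (200 mg at t=27 h): 200·exp(−0.11552·15) = 35.355 mg/L
Dose 5 (370 mg at t=36 h): 370·exp(−0.11552·6) = 185.000 mg/L
C(42) = 0.898 + 2.320 + 19.688 + 35.355 + 185.000 = 243.261 mg/L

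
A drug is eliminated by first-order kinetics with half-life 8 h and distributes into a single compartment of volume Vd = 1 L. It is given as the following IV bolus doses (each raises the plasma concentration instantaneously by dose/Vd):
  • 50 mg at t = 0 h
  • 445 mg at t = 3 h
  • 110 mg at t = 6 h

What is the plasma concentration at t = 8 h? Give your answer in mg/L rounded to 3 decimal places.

406.045 mg/L

k = ln 2 / 8 = 0.08664 per h
Dose 1 (50 mg at t=0 h): 50·exp(−0.08664·8) = 25.000 mg/L
Dose 2 (445 mg at t=3 h): 445·exp(−0.08664·5) = 288.547 mg/L
Dose 3 (110 mg at t=6 h): 110·exp(−0.08664·2) = 92.499 mg/L
C(8) = 25.000 + 288.547 + 92.499 = 406.045 mg/L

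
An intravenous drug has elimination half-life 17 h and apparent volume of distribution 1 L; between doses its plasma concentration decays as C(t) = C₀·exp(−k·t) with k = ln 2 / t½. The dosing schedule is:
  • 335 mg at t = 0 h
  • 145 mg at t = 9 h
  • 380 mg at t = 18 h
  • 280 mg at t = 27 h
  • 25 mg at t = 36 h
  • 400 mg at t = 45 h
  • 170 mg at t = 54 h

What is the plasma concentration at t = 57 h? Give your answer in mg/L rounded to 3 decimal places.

619.423 mg/L

k = ln 2 / 17 = 0.04077 per h
Dose 1 (335 mg at t=0 h): 335·exp(−0.04077·57) = 32.788 mg/L
Dose 2 (145 mg at t=9 h): 145·exp(−0.04077·48) = 20.483 mg/L
Dose 3 (380 mg at t=18 h): 380·exp(−0.04077·39) = 77.479 mg/L
Dose 4 (280 mg at t=27 h): 280·exp(−0.04077·30) = 82.400 mg/L
Dose 5 (25 mg at t=36 h): 25·exp(−0.04077·21) = 10.619 mg/L
Dose 6 (400 mg at t=45 h): 400·exp(−0.04077·12) = 245.227 mg/L
Dose 7 (170 mg at t=54 h): 170·exp(−0.04077·3) = 150.427 mg/L
C(57) = 32.788 + 20.483 + 77.479 + 82.400 + 10.619 + 245.227 + 150.427 = 619.423 mg/L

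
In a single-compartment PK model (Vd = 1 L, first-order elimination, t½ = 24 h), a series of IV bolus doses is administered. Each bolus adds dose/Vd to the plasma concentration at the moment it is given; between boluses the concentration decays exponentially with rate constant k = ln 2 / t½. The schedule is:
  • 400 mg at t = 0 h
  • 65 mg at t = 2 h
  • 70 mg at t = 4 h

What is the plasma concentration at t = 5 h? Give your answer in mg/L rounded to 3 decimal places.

473.827 mg/L

k = ln 2 / 24 = 0.02888 per h
Dose 1 (400 mg at t=0 h): 400·exp(−0.02888·5) = 346.215 mg/L
Dose 2 (65 mg at t=2 h): 65·exp(−0.02888·3) = 59.605 mg/L
Dose 3 (70 mg at t=4 h): 70·exp(−0.02888·1) = 68.007 mg/L
C(5) = 346.215 + 59.605 + 68.007 = 473.827 mg/L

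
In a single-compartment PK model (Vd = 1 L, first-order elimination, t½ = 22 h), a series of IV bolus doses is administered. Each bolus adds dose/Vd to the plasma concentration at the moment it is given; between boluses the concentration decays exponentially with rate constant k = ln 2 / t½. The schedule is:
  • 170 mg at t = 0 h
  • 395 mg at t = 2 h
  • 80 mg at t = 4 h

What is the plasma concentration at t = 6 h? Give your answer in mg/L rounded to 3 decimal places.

k = ln 2 / 22 = 0.03151 per h
Dose 1 (170 mg at t=0 h): 170·exp(−0.03151·6) = 140.718 mg/L
Dose 2 (395 mg at t=2 h): 395·exp(−0.03151·4) = 348.229 mg/L
Dose 3 (80 mg at t=4 h): 80·exp(−0.03151·2) = 75.114 mg/L
C(6) = 140.718 + 348.229 + 75.114 = 564.061 mg/L

564.061 mg/L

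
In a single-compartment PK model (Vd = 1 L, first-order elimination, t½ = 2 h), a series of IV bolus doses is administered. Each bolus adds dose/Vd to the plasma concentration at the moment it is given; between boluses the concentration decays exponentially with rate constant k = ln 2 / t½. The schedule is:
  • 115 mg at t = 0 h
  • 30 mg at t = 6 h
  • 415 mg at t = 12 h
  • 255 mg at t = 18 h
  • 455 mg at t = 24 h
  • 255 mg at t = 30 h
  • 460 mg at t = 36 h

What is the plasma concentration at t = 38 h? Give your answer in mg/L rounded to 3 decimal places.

k = ln 2 / 2 = 0.34657 per h
Dose 1 (115 mg at t=0 h): 115·exp(−0.34657·38) = 0.000 mg/L
Dose 2 (30 mg at t=6 h): 30·exp(−0.34657·32) = 0.000 mg/L
Dose 3 (415 mg at t=12 h): 415·exp(−0.34657·26) = 0.051 mg/L
Dose 4 (255 mg at t=18 h): 255·exp(−0.34657·20) = 0.249 mg/L
Dose 5 (455 mg at t=24 h): 455·exp(−0.34657·14) = 3.555 mg/L
Dose 6 (255 mg at t=30 h): 255·exp(−0.34657·8) = 15.938 mg/L
Dose 7 (460 mg at t=36 h): 460·exp(−0.34657·2) = 230.000 mg/L
C(38) = 0.000 + 0.000 + 0.051 + 0.249 + 3.555 + 15.938 + 230.000 = 249.793 mg/L

249.793 mg/L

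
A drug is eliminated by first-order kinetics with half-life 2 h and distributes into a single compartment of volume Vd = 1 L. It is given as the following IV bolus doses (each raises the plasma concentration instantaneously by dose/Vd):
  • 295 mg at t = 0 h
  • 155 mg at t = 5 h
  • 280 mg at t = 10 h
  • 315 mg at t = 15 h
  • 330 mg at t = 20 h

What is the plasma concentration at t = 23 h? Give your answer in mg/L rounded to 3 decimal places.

k = ln 2 / 2 = 0.34657 per h
Dose 1 (295 mg at t=0 h): 295·exp(−0.34657·23) = 0.102 mg/L
Dose 2 (155 mg at t=5 h): 155·exp(−0.34657·18) = 0.303 mg/L
Dose 3 (280 mg at t=10 h): 280·exp(−0.34657·13) = 3.094 mg/L
Dose 4 (315 mg at t=15 h): 315·exp(−0.34657·8) = 19.688 mg/L
Dose 5 (330 mg at t=20 h): 330·exp(−0.34657·3) = 116.673 mg/L
C(23) = 0.102 + 0.303 + 3.094 + 19.688 + 116.673 = 139.858 mg/L

139.858 mg/L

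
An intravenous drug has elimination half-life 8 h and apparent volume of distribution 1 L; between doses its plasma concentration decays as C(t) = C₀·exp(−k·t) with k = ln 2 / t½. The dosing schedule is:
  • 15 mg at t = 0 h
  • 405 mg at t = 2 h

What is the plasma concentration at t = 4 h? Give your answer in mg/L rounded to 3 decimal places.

k = ln 2 / 8 = 0.08664 per h
Dose 1 (15 mg at t=0 h): 15·exp(−0.08664·4) = 10.607 mg/L
Dose 2 (405 mg at t=2 h): 405·exp(−0.08664·2) = 340.563 mg/L
C(4) = 10.607 + 340.563 = 351.170 mg/L

351.170 mg/L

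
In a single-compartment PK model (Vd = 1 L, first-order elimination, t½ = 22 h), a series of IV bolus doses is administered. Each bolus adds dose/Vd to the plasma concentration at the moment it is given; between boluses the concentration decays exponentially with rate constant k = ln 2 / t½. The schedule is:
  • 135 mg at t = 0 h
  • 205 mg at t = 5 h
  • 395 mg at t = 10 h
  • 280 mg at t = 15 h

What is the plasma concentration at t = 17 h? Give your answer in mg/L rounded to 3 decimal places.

k = ln 2 / 22 = 0.03151 per h
Dose 1 (135 mg at t=0 h): 135·exp(−0.03151·17) = 79.017 mg/L
Dose 2 (205 mg at t=5 h): 205·exp(−0.03151·12) = 140.461 mg/L
Dose 3 (395 mg at t=10 h): 395·exp(−0.03151·7) = 316.822 mg/L
Dose 4 (280 mg at t=15 h): 280·exp(−0.03151·2) = 262.901 mg/L
C(17) = 79.017 + 140.461 + 316.822 + 262.901 = 799.200 mg/L

799.200 mg/L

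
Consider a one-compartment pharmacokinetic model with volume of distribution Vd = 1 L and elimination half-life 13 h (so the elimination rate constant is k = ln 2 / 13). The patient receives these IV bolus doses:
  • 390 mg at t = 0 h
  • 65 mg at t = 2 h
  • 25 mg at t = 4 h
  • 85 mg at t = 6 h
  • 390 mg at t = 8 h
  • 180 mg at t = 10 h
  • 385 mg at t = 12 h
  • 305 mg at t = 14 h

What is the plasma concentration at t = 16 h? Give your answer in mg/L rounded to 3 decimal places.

1230.541 mg/L

k = ln 2 / 13 = 0.05332 per h
Dose 1 (390 mg at t=0 h): 390·exp(−0.05332·16) = 166.175 mg/L
Dose 2 (65 mg at t=2 h): 65·exp(−0.05332·14) = 30.813 mg/L
Dose 3 (25 mg at t=4 h): 25·exp(−0.05332·12) = 13.185 mg/L
Dose 4 (85 mg at t=6 h): 85·exp(−0.05332·10) = 49.872 mg/L
Dose 5 (390 mg at t=8 h): 390·exp(−0.05332·8) = 254.575 mg/L
Dose 6 (180 mg at t=10 h): 180·exp(−0.05332·6) = 130.718 mg/L
Dose 7 (385 mg at t=12 h): 385·exp(−0.05332·4) = 311.054 mg/L
Dose 8 (305 mg at t=14 h): 305·exp(−0.05332·2) = 274.150 mg/L
C(16) = 166.175 + 30.813 + 13.185 + 49.872 + 254.575 + 130.718 + 311.054 + 274.150 = 1230.541 mg/L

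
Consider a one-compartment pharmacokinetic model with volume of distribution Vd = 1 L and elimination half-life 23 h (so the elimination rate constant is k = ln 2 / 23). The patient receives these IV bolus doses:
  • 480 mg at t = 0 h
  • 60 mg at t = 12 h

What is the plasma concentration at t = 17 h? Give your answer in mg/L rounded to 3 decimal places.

339.175 mg/L

k = ln 2 / 23 = 0.03014 per h
Dose 1 (480 mg at t=0 h): 480·exp(−0.03014·17) = 287.568 mg/L
Dose 2 (60 mg at t=12 h): 60·exp(−0.03014·5) = 51.607 mg/L
C(17) = 287.568 + 51.607 = 339.175 mg/L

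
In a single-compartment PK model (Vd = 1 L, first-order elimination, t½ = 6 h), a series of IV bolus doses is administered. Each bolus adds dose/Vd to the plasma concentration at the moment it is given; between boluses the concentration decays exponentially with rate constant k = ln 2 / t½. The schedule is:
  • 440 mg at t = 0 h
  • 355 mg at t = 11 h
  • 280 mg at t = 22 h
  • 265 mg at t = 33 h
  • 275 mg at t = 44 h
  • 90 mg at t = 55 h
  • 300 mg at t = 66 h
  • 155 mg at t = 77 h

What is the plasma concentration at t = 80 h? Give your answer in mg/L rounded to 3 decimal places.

k = ln 2 / 6 = 0.11552 per h
Dose 1 (440 mg at t=0 h): 440·exp(−0.11552·80) = 0.043 mg/L
Dose 2 (355 mg at t=11 h): 355·exp(−0.11552·69) = 0.123 mg/L
Dose 3 (280 mg at t=22 h): 280·exp(−0.11552·58) = 0.345 mg/L
Dose 4 (265 mg at t=33 h): 265·exp(−0.11552·47) = 1.162 mg/L
Dose 5 (275 mg at t=44 h): 275·exp(−0.11552·36) = 4.297 mg/L
Dose 6 (90 mg at t=55 h): 90·exp(−0.11552·25) = 5.011 mg/L
Dose 7 (300 mg at t=66 h): 300·exp(−0.11552·14) = 59.528 mg/L
Dose 8 (155 mg at t=77 h): 155·exp(−0.11552·3) = 109.602 mg/L
C(80) = 0.043 + 0.123 + 0.345 + 1.162 + 4.297 + 5.011 + 59.528 + 109.602 = 180.109 mg/L

180.109 mg/L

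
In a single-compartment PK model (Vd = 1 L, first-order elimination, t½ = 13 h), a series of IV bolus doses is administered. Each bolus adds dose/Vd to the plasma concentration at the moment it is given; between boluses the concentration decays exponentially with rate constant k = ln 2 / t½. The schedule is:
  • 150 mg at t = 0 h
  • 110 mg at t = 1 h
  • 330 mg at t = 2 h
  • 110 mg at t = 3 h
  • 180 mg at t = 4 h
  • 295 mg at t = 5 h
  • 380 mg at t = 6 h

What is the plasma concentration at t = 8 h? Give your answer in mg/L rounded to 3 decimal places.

1235.941 mg/L

k = ln 2 / 13 = 0.05332 per h
Dose 1 (150 mg at t=0 h): 150·exp(−0.05332·8) = 97.913 mg/L
Dose 2 (110 mg at t=1 h): 110·exp(−0.05332·7) = 75.736 mg/L
Dose 3 (330 mg at t=2 h): 330·exp(−0.05332·6) = 239.650 mg/L
Dose 4 (110 mg at t=3 h): 110·exp(−0.05332·5) = 84.258 mg/L
Dose 5 (180 mg at t=4 h): 180·exp(−0.05332·4) = 145.428 mg/L
Dose 6 (295 mg at t=5 h): 295·exp(−0.05332·3) = 251.393 mg/L
Dose 7 (380 mg at t=6 h): 380·exp(−0.05332·2) = 341.563 mg/L
C(8) = 97.913 + 75.736 + 239.650 + 84.258 + 145.428 + 251.393 + 341.563 = 1235.941 mg/L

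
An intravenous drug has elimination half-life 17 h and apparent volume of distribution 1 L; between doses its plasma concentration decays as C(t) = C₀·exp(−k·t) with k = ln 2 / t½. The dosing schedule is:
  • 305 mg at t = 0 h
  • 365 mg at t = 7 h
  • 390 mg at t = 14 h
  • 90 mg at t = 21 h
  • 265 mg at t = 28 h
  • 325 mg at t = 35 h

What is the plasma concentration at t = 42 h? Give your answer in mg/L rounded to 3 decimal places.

699.427 mg/L

k = ln 2 / 17 = 0.04077 per h
Dose 1 (305 mg at t=0 h): 305·exp(−0.04077·42) = 55.027 mg/L
Dose 2 (365 mg at t=7 h): 365·exp(−0.04077·35) = 87.604 mg/L
Dose 3 (390 mg at t=14 h): 390·exp(−0.04077·28) = 124.523 mg/L
Dose 4 (90 mg at t=21 h): 90·exp(−0.04077·21) = 38.228 mg/L
Dose 5 (265 mg at t=28 h): 265·exp(−0.04077·14) = 149.740 mg/L
Dose 6 (325 mg at t=35 h): 325·exp(−0.04077·7) = 244.304 mg/L
C(42) = 55.027 + 87.604 + 124.523 + 38.228 + 149.740 + 244.304 = 699.427 mg/L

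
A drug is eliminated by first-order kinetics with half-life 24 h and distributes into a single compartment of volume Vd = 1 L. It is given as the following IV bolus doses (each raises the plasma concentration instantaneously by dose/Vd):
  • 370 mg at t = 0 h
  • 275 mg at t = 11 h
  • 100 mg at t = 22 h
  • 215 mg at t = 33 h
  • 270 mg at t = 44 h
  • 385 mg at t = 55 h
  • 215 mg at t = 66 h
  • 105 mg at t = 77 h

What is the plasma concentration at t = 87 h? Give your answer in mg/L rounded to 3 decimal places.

k = ln 2 / 24 = 0.02888 per h
Dose 1 (370 mg at t=0 h): 370·exp(−0.02888·87) = 29.989 mg/L
Dose 2 (275 mg at t=11 h): 275·exp(−0.02888·76) = 30.625 mg/L
Dose 3 (100 mg at t=22 h): 100·exp(−0.02888·65) = 15.301 mg/L
Dose 4 (215 mg at t=33 h): 215·exp(−0.02888·54) = 45.198 mg/L
Dose 5 (270 mg at t=44 h): 270·exp(−0.02888·43) = 77.986 mg/L
Dose 6 (385 mg at t=55 h): 385·exp(−0.02888·32) = 152.787 mg/L
Dose 7 (215 mg at t=66 h): 215·exp(−0.02888·21) = 117.230 mg/L
Dose 8 (105 mg at t=77 h): 105·exp(−0.02888·10) = 78.661 mg/L
C(87) = 29.989 + 30.625 + 15.301 + 45.198 + 77.986 + 152.787 + 117.230 + 78.661 = 547.777 mg/L

547.777 mg/L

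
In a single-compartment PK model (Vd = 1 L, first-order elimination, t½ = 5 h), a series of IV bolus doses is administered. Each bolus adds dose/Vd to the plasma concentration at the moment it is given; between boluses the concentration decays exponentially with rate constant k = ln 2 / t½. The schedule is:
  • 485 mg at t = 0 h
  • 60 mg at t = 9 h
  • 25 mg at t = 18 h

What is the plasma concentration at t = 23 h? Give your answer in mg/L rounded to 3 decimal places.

41.114 mg/L

k = ln 2 / 5 = 0.13863 per h
Dose 1 (485 mg at t=0 h): 485·exp(−0.13863·23) = 19.999 mg/L
Dose 2 (60 mg at t=9 h): 60·exp(−0.13863·14) = 8.615 mg/L
Dose 3 (25 mg at t=18 h): 25·exp(−0.13863·5) = 12.500 mg/L
C(23) = 19.999 + 8.615 + 12.500 = 41.114 mg/L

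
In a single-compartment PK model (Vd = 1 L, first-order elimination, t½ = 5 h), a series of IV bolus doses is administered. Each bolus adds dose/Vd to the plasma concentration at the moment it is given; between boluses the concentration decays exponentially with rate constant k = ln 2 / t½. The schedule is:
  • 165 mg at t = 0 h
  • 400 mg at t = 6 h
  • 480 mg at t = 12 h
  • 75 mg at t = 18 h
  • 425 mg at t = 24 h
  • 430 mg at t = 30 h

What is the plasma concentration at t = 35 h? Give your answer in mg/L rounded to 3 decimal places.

342.862 mg/L

k = ln 2 / 5 = 0.13863 per h
Dose 1 (165 mg at t=0 h): 165·exp(−0.13863·35) = 1.289 mg/L
Dose 2 (400 mg at t=6 h): 400·exp(−0.13863·29) = 7.179 mg/L
Dose 3 (480 mg at t=12 h): 480·exp(−0.13863·23) = 19.793 mg/L
Dose 4 (75 mg at t=18 h): 75·exp(−0.13863·17) = 7.105 mg/L
Dose 5 (425 mg at t=24 h): 425·exp(−0.13863·11) = 92.496 mg/L
Dose 6 (430 mg at t=30 h): 430·exp(−0.13863·5) = 215.000 mg/L
C(35) = 1.289 + 7.179 + 19.793 + 7.105 + 92.496 + 215.000 = 342.862 mg/L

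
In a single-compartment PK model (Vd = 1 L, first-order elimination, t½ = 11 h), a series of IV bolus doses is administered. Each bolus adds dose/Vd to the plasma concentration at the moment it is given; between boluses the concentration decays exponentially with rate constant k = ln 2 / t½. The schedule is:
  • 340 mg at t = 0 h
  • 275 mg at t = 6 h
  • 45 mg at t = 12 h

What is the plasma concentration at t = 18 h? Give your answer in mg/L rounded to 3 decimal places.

269.302 mg/L

k = ln 2 / 11 = 0.06301 per h
Dose 1 (340 mg at t=0 h): 340·exp(−0.06301·18) = 109.367 mg/L
Dose 2 (275 mg at t=6 h): 275·exp(−0.06301·12) = 129.103 mg/L
Dose 3 (45 mg at t=12 h): 45·exp(−0.06301·6) = 30.833 mg/L
C(18) = 109.367 + 129.103 + 30.833 = 269.302 mg/L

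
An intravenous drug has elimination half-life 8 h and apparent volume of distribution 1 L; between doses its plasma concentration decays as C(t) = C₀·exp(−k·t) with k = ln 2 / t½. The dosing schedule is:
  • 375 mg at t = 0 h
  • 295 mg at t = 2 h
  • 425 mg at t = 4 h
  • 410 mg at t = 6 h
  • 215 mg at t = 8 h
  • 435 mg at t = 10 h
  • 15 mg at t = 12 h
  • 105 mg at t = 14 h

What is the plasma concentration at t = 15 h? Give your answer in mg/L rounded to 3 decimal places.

1056.867 mg/L

k = ln 2 / 8 = 0.08664 per h
Dose 1 (375 mg at t=0 h): 375·exp(−0.08664·15) = 102.235 mg/L
Dose 2 (295 mg at t=2 h): 295·exp(−0.08664·13) = 95.642 mg/L
Dose 3 (425 mg at t=4 h): 425·exp(−0.08664·11) = 163.860 mg/L
Dose 4 (410 mg at t=6 h): 410·exp(−0.08664·9) = 187.986 mg/L
Dose 5 (215 mg at t=8 h): 215·exp(−0.08664·7) = 117.230 mg/L
Dose 6 (435 mg at t=10 h): 435·exp(−0.08664·5) = 282.063 mg/L
Dose 7 (15 mg at t=12 h): 15·exp(−0.08664·3) = 11.567 mg/L
Dose 8 (105 mg at t=14 h): 105·exp(−0.08664·1) = 96.285 mg/L
C(15) = 102.235 + 95.642 + 163.860 + 187.986 + 117.230 + 282.063 + 11.567 + 96.285 = 1056.867 mg/L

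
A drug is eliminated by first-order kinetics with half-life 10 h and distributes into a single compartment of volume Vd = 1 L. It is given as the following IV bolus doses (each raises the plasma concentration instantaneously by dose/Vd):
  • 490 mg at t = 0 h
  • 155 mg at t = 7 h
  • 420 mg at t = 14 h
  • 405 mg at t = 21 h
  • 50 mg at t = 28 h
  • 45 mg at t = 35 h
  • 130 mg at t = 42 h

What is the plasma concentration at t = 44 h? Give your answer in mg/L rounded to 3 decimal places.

k = ln 2 / 10 = 0.06931 per h
Dose 1 (490 mg at t=0 h): 490·exp(−0.06931·44) = 23.209 mg/L
Dose 2 (155 mg at t=7 h): 155·exp(−0.06931·37) = 11.927 mg/L
Dose 3 (420 mg at t=14 h): 420·exp(−0.06931·30) = 52.500 mg/L
Dose 4 (405 mg at t=21 h): 405·exp(−0.06931·23) = 82.241 mg/L
Dose 5 (50 mg at t=28 h): 50·exp(−0.06931·16) = 16.494 mg/L
Dose 6 (45 mg at t=35 h): 45·exp(−0.06931·9) = 24.115 mg/L
Dose 7 (130 mg at t=42 h): 130·exp(−0.06931·2) = 113.172 mg/L
C(44) = 23.209 + 11.927 + 52.500 + 82.241 + 16.494 + 24.115 + 113.172 = 323.657 mg/L

323.657 mg/L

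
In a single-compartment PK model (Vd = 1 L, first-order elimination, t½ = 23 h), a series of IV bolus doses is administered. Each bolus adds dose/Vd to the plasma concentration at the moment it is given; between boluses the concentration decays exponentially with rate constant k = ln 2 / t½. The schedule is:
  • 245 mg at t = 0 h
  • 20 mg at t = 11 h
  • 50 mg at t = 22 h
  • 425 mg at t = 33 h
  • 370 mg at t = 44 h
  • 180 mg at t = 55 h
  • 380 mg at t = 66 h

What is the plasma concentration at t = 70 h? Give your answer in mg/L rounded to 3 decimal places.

804.610 mg/L

k = ln 2 / 23 = 0.03014 per h
Dose 1 (245 mg at t=0 h): 245·exp(−0.03014·70) = 29.716 mg/L
Dose 2 (20 mg at t=11 h): 20·exp(−0.03014·59) = 3.379 mg/L
Dose 3 (50 mg at t=22 h): 50·exp(−0.03014·48) = 11.769 mg/L
Dose 4 (425 mg at t=33 h): 425·exp(−0.03014·37) = 139.355 mg/L
Dose 5 (370 mg at t=44 h): 370·exp(−0.03014·26) = 169.008 mg/L
Dose 6 (180 mg at t=55 h): 180·exp(−0.03014·15) = 114.538 mg/L
Dose 7 (380 mg at t=66 h): 380·exp(−0.03014·4) = 336.845 mg/L
C(70) = 29.716 + 3.379 + 11.769 + 139.355 + 169.008 + 114.538 + 336.845 = 804.610 mg/L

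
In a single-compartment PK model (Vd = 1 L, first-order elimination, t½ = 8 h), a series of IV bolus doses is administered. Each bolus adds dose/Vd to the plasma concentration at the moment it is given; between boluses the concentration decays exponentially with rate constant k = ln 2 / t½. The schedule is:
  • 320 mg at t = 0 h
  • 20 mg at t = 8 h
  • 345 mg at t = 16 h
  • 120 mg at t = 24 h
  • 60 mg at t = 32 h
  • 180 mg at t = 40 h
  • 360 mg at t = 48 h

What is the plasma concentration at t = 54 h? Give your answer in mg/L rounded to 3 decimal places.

k = ln 2 / 8 = 0.08664 per h
Dose 1 (320 mg at t=0 h): 320·exp(−0.08664·54) = 2.973 mg/L
Dose 2 (20 mg at t=8 h): 20·exp(−0.08664·46) = 0.372 mg/L
Dose 3 (345 mg at t=16 h): 345·exp(−0.08664·38) = 12.821 mg/L
Dose 4 (120 mg at t=24 h): 120·exp(−0.08664·30) = 8.919 mg/L
Dose 5 (60 mg at t=32 h): 60·exp(−0.08664·22) = 8.919 mg/L
Dose 6 (180 mg at t=40 h): 180·exp(−0.08664·14) = 53.514 mg/L
Dose 7 (360 mg at t=48 h): 360·exp(−0.08664·6) = 214.057 mg/L
C(54) = 2.973 + 0.372 + 12.821 + 8.919 + 8.919 + 53.514 + 214.057 = 301.575 mg/L

301.575 mg/L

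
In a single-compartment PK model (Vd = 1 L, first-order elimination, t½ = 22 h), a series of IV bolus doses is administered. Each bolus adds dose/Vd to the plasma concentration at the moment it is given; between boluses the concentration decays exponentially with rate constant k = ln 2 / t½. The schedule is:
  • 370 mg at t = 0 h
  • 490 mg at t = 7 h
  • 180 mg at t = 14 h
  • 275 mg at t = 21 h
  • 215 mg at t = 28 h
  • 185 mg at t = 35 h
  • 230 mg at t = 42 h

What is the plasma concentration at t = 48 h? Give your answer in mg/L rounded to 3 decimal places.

823.017 mg/L

k = ln 2 / 22 = 0.03151 per h
Dose 1 (370 mg at t=0 h): 370·exp(−0.03151·48) = 81.547 mg/L
Dose 2 (490 mg at t=7 h): 490·exp(−0.03151·41) = 134.644 mg/L
Dose 3 (180 mg at t=14 h): 180·exp(−0.03151·34) = 61.666 mg/L
Dose 4 (275 mg at t=21 h): 275·exp(−0.03151·27) = 117.459 mg/L
Dose 5 (215 mg at t=28 h): 215·exp(−0.03151·20) = 114.492 mg/L
Dose 6 (185 mg at t=35 h): 185·exp(−0.03151·13) = 122.826 mg/L
Dose 7 (230 mg at t=42 h): 230·exp(−0.03151·6) = 190.383 mg/L
C(48) = 81.547 + 134.644 + 61.666 + 117.459 + 114.492 + 122.826 + 190.383 = 823.017 mg/L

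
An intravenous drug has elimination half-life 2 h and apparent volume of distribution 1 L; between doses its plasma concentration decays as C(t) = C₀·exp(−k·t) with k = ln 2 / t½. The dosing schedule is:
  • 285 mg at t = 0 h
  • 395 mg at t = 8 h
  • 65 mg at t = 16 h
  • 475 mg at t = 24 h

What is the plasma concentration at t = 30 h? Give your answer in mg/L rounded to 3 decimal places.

k = ln 2 / 2 = 0.34657 per h
Dose 1 (285 mg at t=0 h): 285·exp(−0.34657·30) = 0.009 mg/L
Dose 2 (395 mg at t=8 h): 395·exp(−0.34657·22) = 0.193 mg/L
Dose 3 (65 mg at t=16 h): 65·exp(−0.34657·14) = 0.508 mg/L
Dose 4 (475 mg at t=24 h): 475·exp(−0.34657·6) = 59.375 mg/L
C(30) = 0.009 + 0.193 + 0.508 + 59.375 = 60.084 mg/L

60.084 mg/L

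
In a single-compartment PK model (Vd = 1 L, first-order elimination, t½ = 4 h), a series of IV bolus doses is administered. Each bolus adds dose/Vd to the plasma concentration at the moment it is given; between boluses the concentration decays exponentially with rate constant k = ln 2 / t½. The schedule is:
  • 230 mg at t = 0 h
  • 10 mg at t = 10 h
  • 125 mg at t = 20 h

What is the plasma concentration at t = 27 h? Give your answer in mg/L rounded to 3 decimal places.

39.825 mg/L

k = ln 2 / 4 = 0.17329 per h
Dose 1 (230 mg at t=0 h): 230·exp(−0.17329·27) = 2.137 mg/L
Dose 2 (10 mg at t=10 h): 10·exp(−0.17329·17) = 0.526 mg/L
Dose 3 (125 mg at t=20 h): 125·exp(−0.17329·7) = 37.163 mg/L
C(27) = 2.137 + 0.526 + 37.163 = 39.825 mg/L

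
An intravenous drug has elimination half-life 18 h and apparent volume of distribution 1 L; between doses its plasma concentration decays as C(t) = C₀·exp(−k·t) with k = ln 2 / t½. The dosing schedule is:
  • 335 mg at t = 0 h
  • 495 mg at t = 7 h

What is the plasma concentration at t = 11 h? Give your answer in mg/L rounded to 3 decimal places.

k = ln 2 / 18 = 0.03851 per h
Dose 1 (335 mg at t=0 h): 335·exp(−0.03851·11) = 219.322 mg/L
Dose 2 (495 mg at t=7 h): 495·exp(−0.03851·4) = 424.336 mg/L
C(11) = 219.322 + 424.336 = 643.658 mg/L

643.658 mg/L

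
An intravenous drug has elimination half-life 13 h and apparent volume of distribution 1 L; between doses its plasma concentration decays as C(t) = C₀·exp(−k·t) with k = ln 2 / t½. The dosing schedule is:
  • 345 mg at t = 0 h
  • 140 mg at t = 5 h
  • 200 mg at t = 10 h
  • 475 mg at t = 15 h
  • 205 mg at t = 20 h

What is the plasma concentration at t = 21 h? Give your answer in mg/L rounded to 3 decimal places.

822.812 mg/L

k = ln 2 / 13 = 0.05332 per h
Dose 1 (345 mg at t=0 h): 345·exp(−0.05332·21) = 112.600 mg/L
Dose 2 (140 mg at t=5 h): 140·exp(−0.05332·16) = 59.653 mg/L
Dose 3 (200 mg at t=10 h): 200·exp(−0.05332·11) = 111.253 mg/L
Dose 4 (475 mg at t=15 h): 475·exp(−0.05332·6) = 344.950 mg/L
Dose 5 (205 mg at t=20 h): 205·exp(−0.05332·1) = 194.356 mg/L
C(21) = 112.600 + 59.653 + 111.253 + 344.950 + 194.356 = 822.812 mg/L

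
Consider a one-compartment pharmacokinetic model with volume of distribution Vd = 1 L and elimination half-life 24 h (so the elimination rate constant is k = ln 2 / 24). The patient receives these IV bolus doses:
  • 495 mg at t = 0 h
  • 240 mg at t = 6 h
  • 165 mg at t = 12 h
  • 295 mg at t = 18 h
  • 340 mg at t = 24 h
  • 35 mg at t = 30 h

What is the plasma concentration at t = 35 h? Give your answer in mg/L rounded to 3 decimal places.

k = ln 2 / 24 = 0.02888 per h
Dose 1 (495 mg at t=0 h): 495·exp(−0.02888·35) = 180.137 mg/L
Dose 2 (240 mg at t=6 h): 240·exp(−0.02888·29) = 103.864 mg/L
Dose 3 (165 mg at t=12 h): 165·exp(−0.02888·23) = 84.917 mg/L
Dose 4 (295 mg at t=18 h): 295·exp(−0.02888·17) = 180.548 mg/L
Dose 5 (340 mg at t=24 h): 340·exp(−0.02888·11) = 247.461 mg/L
Dose 6 (35 mg at t=30 h): 35·exp(−0.02888·5) = 30.294 mg/L
C(35) = 180.137 + 103.864 + 84.917 + 180.548 + 247.461 + 30.294 = 827.222 mg/L

827.222 mg/L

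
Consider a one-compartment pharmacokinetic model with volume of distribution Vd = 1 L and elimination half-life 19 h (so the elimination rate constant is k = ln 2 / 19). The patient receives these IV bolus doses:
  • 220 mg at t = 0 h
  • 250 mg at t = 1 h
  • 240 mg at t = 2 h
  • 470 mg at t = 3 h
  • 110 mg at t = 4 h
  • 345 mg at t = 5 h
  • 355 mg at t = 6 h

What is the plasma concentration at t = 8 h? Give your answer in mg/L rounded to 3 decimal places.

k = ln 2 / 19 = 0.03648 per h
Dose 1 (220 mg at t=0 h): 220·exp(−0.03648·8) = 164.313 mg/L
Dose 2 (250 mg at t=1 h): 250·exp(−0.03648·7) = 193.657 mg/L
Dose 3 (240 mg at t=2 h): 240·exp(−0.03648·6) = 192.819 mg/L
Dose 4 (470 mg at t=3 h): 470·exp(−0.03648·5) = 391.633 mg/L
Dose 5 (110 mg at t=4 h): 110·exp(−0.03648·4) = 95.064 mg/L
Dose 6 (345 mg at t=5 h): 345·exp(−0.03648·3) = 309.235 mg/L
Dose 7 (355 mg at t=6 h): 355·exp(−0.03648·2) = 330.021 mg/L
C(8) = 164.313 + 193.657 + 192.819 + 391.633 + 95.064 + 309.235 + 330.021 = 1676.742 mg/L

1676.742 mg/L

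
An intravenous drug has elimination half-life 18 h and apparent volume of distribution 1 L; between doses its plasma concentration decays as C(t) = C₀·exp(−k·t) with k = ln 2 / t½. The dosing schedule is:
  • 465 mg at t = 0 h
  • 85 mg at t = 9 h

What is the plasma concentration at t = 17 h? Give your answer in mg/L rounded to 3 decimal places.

304.091 mg/L

k = ln 2 / 18 = 0.03851 per h
Dose 1 (465 mg at t=0 h): 465·exp(−0.03851·17) = 241.628 mg/L
Dose 2 (85 mg at t=9 h): 85·exp(−0.03851·8) = 62.464 mg/L
C(17) = 241.628 + 62.464 = 304.091 mg/L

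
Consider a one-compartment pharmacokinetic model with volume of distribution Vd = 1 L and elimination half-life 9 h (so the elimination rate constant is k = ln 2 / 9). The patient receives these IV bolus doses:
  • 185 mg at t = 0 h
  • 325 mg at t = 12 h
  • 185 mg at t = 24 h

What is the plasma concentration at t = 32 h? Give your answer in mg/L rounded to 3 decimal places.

185.291 mg/L

k = ln 2 / 9 = 0.07702 per h
Dose 1 (185 mg at t=0 h): 185·exp(−0.07702·32) = 15.734 mg/L
Dose 2 (325 mg at t=12 h): 325·exp(−0.07702·20) = 69.651 mg/L
Dose 3 (185 mg at t=24 h): 185·exp(−0.07702·8) = 99.906 mg/L
C(32) = 15.734 + 69.651 + 99.906 = 185.291 mg/L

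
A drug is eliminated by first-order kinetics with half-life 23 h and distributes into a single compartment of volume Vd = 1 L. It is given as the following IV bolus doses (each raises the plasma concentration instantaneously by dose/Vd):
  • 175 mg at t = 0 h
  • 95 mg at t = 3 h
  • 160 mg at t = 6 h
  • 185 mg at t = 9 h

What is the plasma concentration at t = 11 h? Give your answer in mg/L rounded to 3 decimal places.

512.068 mg/L

k = ln 2 / 23 = 0.03014 per h
Dose 1 (175 mg at t=0 h): 175·exp(−0.03014·11) = 125.622 mg/L
Dose 2 (95 mg at t=3 h): 95·exp(−0.03014·8) = 74.648 mg/L
Dose 3 (160 mg at t=6 h): 160·exp(−0.03014·5) = 137.619 mg/L
Dose 4 (185 mg at t=9 h): 185·exp(−0.03014·2) = 174.179 mg/L
C(11) = 125.622 + 74.648 + 137.619 + 174.179 = 512.068 mg/L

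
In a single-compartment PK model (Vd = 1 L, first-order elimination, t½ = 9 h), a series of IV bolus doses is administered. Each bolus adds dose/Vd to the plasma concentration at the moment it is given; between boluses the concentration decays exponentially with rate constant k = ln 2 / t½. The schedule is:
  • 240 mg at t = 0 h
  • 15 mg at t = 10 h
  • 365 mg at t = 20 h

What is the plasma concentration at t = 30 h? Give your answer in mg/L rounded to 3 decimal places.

195.998 mg/L

k = ln 2 / 9 = 0.07702 per h
Dose 1 (240 mg at t=0 h): 240·exp(−0.07702·30) = 23.811 mg/L
Dose 2 (15 mg at t=10 h): 15·exp(−0.07702·20) = 3.215 mg/L
Dose 3 (365 mg at t=20 h): 365·exp(−0.07702·10) = 168.972 mg/L
C(30) = 23.811 + 3.215 + 168.972 = 195.998 mg/L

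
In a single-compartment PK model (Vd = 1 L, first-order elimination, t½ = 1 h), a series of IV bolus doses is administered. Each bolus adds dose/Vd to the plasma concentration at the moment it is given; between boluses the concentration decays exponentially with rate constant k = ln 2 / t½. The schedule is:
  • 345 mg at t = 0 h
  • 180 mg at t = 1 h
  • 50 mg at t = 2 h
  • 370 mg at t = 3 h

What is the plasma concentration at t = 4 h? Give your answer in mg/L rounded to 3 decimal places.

241.562 mg/L

k = ln 2 / 1 = 0.69315 per h
Dose 1 (345 mg at t=0 h): 345·exp(−0.69315·4) = 21.562 mg/L
Dose 2 (180 mg at t=1 h): 180·exp(−0.69315·3) = 22.500 mg/L
Dose 3 (50 mg at t=2 h): 50·exp(−0.69315·2) = 12.500 mg/L
Dose 4 (370 mg at t=3 h): 370·exp(−0.69315·1) = 185.000 mg/L
C(4) = 21.562 + 22.500 + 12.500 + 185.000 = 241.562 mg/L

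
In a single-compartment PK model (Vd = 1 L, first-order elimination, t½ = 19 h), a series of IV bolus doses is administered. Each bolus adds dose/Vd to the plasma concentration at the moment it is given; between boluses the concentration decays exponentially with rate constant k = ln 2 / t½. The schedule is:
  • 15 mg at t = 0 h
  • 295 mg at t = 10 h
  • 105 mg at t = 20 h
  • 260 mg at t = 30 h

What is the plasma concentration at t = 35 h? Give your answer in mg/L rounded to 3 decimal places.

400.083 mg/L

k = ln 2 / 19 = 0.03648 per h
Dose 1 (15 mg at t=0 h): 15·exp(−0.03648·35) = 4.184 mg/L
Dose 2 (295 mg at t=10 h): 295·exp(−0.03648·25) = 118.503 mg/L
Dose 3 (105 mg at t=20 h): 105·exp(−0.03648·15) = 60.748 mg/L
Dose 4 (260 mg at t=30 h): 260·exp(−0.03648·5) = 216.648 mg/L
C(35) = 4.184 + 118.503 + 60.748 + 216.648 = 400.083 mg/L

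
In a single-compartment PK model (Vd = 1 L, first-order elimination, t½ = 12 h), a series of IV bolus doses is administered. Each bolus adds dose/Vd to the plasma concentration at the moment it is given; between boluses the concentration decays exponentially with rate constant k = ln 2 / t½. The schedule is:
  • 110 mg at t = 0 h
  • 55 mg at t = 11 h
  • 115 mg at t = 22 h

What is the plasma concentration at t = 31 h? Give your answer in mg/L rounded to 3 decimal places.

k = ln 2 / 12 = 0.05776 per h
Dose 1 (110 mg at t=0 h): 110·exp(−0.05776·31) = 18.354 mg/L
Dose 2 (55 mg at t=11 h): 55·exp(−0.05776·20) = 17.324 mg/L
Dose 3 (115 mg at t=22 h): 115·exp(−0.05776·9) = 68.379 mg/L
C(31) = 18.354 + 17.324 + 68.379 = 104.057 mg/L

104.057 mg/L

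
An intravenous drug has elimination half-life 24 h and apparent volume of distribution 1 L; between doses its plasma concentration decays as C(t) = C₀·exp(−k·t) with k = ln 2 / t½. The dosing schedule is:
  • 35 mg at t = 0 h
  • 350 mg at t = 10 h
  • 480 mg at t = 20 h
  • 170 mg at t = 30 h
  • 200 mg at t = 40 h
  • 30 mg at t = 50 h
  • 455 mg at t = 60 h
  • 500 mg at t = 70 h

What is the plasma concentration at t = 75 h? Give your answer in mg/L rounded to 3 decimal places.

k = ln 2 / 24 = 0.02888 per h
Dose 1 (35 mg at t=0 h): 35·exp(−0.02888·75) = 4.012 mg/L
Dose 2 (350 mg at t=10 h): 350·exp(−0.02888·65) = 53.552 mg/L
Dose 3 (480 mg at t=20 h): 480·exp(−0.02888·55) = 98.035 mg/L
Dose 4 (170 mg at t=30 h): 170·exp(−0.02888·45) = 46.347 mg/L
Dose 5 (200 mg at t=40 h): 200·exp(−0.02888·35) = 72.783 mg/L
Dose 6 (30 mg at t=50 h): 30·exp(−0.02888·25) = 14.573 mg/L
Dose 7 (455 mg at t=60 h): 455·exp(−0.02888·15) = 295.031 mg/L
Dose 8 (500 mg at t=70 h): 500·exp(−0.02888·5) = 432.768 mg/L
C(75) = 4.012 + 53.552 + 98.035 + 46.347 + 72.783 + 14.573 + 295.031 + 432.768 = 1017.101 mg/L

1017.101 mg/L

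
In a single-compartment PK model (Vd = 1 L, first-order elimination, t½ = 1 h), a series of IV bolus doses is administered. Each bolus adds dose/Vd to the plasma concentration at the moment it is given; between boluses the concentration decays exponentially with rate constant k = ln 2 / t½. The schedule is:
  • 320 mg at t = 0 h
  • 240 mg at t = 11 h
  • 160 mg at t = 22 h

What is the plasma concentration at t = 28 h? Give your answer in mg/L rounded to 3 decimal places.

2.502 mg/L

k = ln 2 / 1 = 0.69315 per h
Dose 1 (320 mg at t=0 h): 320·exp(−0.69315·28) = 0.000 mg/L
Dose 2 (240 mg at t=11 h): 240·exp(−0.69315·17) = 0.002 mg/L
Dose 3 (160 mg at t=22 h): 160·exp(−0.69315·6) = 2.500 mg/L
C(28) = 0.000 + 0.002 + 2.500 = 2.502 mg/L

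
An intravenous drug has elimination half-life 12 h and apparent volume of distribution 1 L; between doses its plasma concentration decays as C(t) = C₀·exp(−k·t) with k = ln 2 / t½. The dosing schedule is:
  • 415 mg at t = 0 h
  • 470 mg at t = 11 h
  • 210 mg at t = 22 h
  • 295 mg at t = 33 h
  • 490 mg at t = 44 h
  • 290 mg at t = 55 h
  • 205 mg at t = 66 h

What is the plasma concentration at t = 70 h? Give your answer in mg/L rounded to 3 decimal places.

k = ln 2 / 12 = 0.05776 per h
Dose 1 (415 mg at t=0 h): 415·exp(−0.05776·70) = 7.278 mg/L
Dose 2 (470 mg at t=11 h): 470·exp(−0.05776·59) = 15.561 mg/L
Dose 3 (210 mg at t=22 h): 210·exp(−0.05776·48) = 13.125 mg/L
Dose 4 (295 mg at t=33 h): 295·exp(−0.05776·37) = 34.805 mg/L
Dose 5 (490 mg at t=44 h): 490·exp(−0.05776·26) = 109.135 mg/L
Dose 6 (290 mg at t=55 h): 290·exp(−0.05776·15) = 121.930 mg/L
Dose 7 (205 mg at t=66 h): 205·exp(−0.05776·4) = 162.709 mg/L
C(70) = 7.278 + 15.561 + 13.125 + 34.805 + 109.135 + 121.930 + 162.709 = 464.543 mg/L

464.543 mg/L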